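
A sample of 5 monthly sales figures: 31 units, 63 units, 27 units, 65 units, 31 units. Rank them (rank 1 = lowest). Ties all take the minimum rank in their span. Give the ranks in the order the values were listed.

Sorted (ascending): 27, 31, 31, 63, 65
The 2 values of 31 occupy positions 2–3 → each gets rank 2.

2, 4, 1, 5, 2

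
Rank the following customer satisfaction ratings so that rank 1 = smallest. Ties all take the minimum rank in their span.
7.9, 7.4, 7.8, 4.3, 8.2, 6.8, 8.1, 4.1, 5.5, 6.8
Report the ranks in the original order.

8, 6, 7, 2, 10, 4, 9, 1, 3, 4

Sorted (ascending): 4.1, 4.3, 5.5, 6.8, 6.8, 7.4, 7.8, 7.9, 8.1, 8.2
The 2 values of 6.8 occupy positions 4–5 → each gets rank 4.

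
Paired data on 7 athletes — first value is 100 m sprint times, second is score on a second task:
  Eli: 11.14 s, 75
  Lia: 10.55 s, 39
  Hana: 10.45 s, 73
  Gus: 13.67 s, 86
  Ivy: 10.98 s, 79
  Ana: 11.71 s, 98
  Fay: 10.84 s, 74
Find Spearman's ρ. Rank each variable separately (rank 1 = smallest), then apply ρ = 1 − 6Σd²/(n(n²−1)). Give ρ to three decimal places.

0.893

Ranks of variable 1: 5, 2, 1, 7, 4, 6, 3
Ranks of variable 2: 4, 1, 2, 6, 5, 7, 3
d = r₁ − r₂: 1, 1, -1, 1, -1, -1, 0
d²: 1, 1, 1, 1, 1, 1, 0; Σd² = 6
ρ = 1 − 6·6/(7·48) = 1 − 36/336 = 0.893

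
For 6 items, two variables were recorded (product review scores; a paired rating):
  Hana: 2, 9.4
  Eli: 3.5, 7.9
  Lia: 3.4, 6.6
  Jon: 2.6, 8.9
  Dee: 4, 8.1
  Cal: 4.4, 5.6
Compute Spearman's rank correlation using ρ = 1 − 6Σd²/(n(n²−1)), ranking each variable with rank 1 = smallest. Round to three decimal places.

Ranks of variable 1: 1, 4, 3, 2, 5, 6
Ranks of variable 2: 6, 3, 2, 5, 4, 1
d = r₁ − r₂: -5, 1, 1, -3, 1, 5
d²: 25, 1, 1, 9, 1, 25; Σd² = 62
ρ = 1 − 6·62/(6·35) = 1 − 372/210 = -0.771

-0.771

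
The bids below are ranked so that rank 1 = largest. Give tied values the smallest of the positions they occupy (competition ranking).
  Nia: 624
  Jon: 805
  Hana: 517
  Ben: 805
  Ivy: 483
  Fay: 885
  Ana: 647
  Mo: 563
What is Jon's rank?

2

Sorted (descending): 885, 805, 805, 647, 624, 563, 517, 483
The 2 values of 805 occupy positions 2–3 → each gets rank 2.
Jon has value 805 → rank 2.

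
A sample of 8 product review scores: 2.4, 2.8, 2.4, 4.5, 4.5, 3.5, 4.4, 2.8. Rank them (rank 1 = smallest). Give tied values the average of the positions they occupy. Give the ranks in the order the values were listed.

1.5, 3.5, 1.5, 7.5, 7.5, 5, 6, 3.5

Sorted (ascending): 2.4, 2.4, 2.8, 2.8, 3.5, 4.4, 4.5, 4.5
The 2 values of 2.4 occupy positions 1–2 → average rank (1+2)/2 = 1.5.
The 2 values of 2.8 occupy positions 3–4 → average rank (3+4)/2 = 3.5.
The 2 values of 4.5 occupy positions 7–8 → average rank (7+8)/2 = 7.5.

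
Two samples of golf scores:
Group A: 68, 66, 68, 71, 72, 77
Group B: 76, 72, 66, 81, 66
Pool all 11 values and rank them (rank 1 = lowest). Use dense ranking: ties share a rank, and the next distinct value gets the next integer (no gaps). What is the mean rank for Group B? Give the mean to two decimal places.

3.60

Sorted (ascending): 66, 66, 66, 68, 68, 71, 72, 72, 76, 77, 81
The 3 values of 66 share dense rank 1.
The 2 values of 68 share dense rank 2.
The 2 values of 72 share dense rank 4.
Remaining distinct values take the next consecutive integers.
Group B values → pooled ranks: 76→5, 72→4, 66→1, 81→7, 66→1
Mean rank = (5 + 4 + 1 + 7 + 1) / 5 = 3.60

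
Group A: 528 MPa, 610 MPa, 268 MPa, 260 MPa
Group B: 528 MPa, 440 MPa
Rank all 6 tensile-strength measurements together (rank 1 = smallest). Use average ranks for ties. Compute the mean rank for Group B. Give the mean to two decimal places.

Sorted (ascending): 260, 268, 440, 528, 528, 610
The 2 values of 528 occupy positions 4–5 → average rank (4+5)/2 = 4.5.
Group B values → pooled ranks: 528→4.5, 440→3
Mean rank = (4.5 + 3) / 2 = 3.75

3.75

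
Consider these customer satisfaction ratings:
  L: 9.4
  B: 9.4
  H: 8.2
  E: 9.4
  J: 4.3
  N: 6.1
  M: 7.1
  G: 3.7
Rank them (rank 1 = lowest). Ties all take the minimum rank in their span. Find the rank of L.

Sorted (ascending): 3.7, 4.3, 6.1, 7.1, 8.2, 9.4, 9.4, 9.4
The 3 values of 9.4 occupy positions 6–8 → each gets rank 6.
L has value 9.4 → rank 6.

6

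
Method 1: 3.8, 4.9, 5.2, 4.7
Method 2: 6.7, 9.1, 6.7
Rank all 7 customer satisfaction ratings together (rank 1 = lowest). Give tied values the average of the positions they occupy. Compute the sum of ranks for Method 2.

18

Sorted (ascending): 3.8, 4.7, 4.9, 5.2, 6.7, 6.7, 9.1
The 2 values of 6.7 occupy positions 5–6 → average rank (5+6)/2 = 5.5.
Method 2 values → pooled ranks: 6.7→5.5, 9.1→7, 6.7→5.5
Rank sum = 5.5 + 7 + 5.5 = 18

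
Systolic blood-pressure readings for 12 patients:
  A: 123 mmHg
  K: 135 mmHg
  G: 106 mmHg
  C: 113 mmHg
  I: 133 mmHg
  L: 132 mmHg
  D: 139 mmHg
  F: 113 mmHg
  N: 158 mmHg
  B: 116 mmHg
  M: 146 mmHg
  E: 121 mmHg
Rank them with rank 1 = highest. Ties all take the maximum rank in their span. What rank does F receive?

Sorted (descending): 158, 146, 139, 135, 133, 132, 123, 121, 116, 113, 113, 106
The 2 values of 113 occupy positions 10–11 → each gets rank 11.
F has value 113 mmHg → rank 11.

11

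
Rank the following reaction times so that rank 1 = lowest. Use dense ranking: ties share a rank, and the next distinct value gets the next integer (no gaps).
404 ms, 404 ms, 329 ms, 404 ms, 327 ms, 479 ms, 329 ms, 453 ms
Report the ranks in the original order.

3, 3, 2, 3, 1, 5, 2, 4

Sorted (ascending): 327, 329, 329, 404, 404, 404, 453, 479
The 2 values of 329 share dense rank 2.
The 3 values of 404 share dense rank 3.
Remaining distinct values take the next consecutive integers.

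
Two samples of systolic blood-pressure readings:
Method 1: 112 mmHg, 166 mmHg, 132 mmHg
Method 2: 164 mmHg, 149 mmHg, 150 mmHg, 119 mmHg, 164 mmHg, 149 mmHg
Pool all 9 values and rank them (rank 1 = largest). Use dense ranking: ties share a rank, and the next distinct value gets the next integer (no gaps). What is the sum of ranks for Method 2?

Sorted (descending): 166, 164, 164, 150, 149, 149, 132, 119, 112
The 2 values of 164 share dense rank 2.
The 2 values of 149 share dense rank 4.
Remaining distinct values take the next consecutive integers.
Method 2 values → pooled ranks: 164→2, 149→4, 150→3, 119→6, 164→2, 149→4
Rank sum = 2 + 4 + 3 + 6 + 2 + 4 = 21

21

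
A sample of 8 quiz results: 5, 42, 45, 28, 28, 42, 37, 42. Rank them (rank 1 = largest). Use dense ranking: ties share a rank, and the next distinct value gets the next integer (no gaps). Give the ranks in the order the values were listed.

Sorted (descending): 45, 42, 42, 42, 37, 28, 28, 5
The 3 values of 42 share dense rank 2.
The 2 values of 28 share dense rank 4.
Remaining distinct values take the next consecutive integers.

5, 2, 1, 4, 4, 2, 3, 2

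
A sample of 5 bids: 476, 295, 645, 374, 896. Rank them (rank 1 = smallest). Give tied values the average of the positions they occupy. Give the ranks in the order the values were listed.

Sorted (ascending): 295, 374, 476, 645, 896
No ties — each value takes its position as its rank.

3, 1, 4, 2, 5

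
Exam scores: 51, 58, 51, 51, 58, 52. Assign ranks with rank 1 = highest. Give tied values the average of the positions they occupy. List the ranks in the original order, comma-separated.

5, 1.5, 5, 5, 1.5, 3

Sorted (descending): 58, 58, 52, 51, 51, 51
The 2 values of 58 occupy positions 1–2 → average rank (1+2)/2 = 1.5.
The 3 values of 51 occupy positions 4–6 → average rank 5.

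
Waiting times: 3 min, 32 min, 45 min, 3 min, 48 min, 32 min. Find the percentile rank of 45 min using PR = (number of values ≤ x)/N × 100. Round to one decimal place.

N = 6.
Strictly below 45: 4. Equal to 45: 1.
PR = 5/6 × 100 = 83.3

83.3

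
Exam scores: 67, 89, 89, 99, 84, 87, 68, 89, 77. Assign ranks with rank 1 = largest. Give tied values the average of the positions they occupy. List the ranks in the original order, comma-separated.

Sorted (descending): 99, 89, 89, 89, 87, 84, 77, 68, 67
The 3 values of 89 occupy positions 2–4 → average rank 3.

9, 3, 3, 1, 6, 5, 8, 3, 7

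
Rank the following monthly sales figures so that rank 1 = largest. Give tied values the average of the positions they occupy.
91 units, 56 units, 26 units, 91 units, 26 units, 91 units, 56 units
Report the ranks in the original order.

Sorted (descending): 91, 91, 91, 56, 56, 26, 26
The 3 values of 91 occupy positions 1–3 → average rank 2.
The 2 values of 56 occupy positions 4–5 → average rank (4+5)/2 = 4.5.
The 2 values of 26 occupy positions 6–7 → average rank (6+7)/2 = 6.5.

2, 4.5, 6.5, 2, 6.5, 2, 4.5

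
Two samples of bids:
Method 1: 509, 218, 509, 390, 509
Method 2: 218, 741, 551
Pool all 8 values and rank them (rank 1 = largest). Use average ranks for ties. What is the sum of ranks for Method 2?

Sorted (descending): 741, 551, 509, 509, 509, 390, 218, 218
The 3 values of 509 occupy positions 3–5 → average rank 4.
The 2 values of 218 occupy positions 7–8 → average rank (7+8)/2 = 7.5.
Method 2 values → pooled ranks: 218→7.5, 741→1, 551→2
Rank sum = 7.5 + 1 + 2 = 10.5

10.5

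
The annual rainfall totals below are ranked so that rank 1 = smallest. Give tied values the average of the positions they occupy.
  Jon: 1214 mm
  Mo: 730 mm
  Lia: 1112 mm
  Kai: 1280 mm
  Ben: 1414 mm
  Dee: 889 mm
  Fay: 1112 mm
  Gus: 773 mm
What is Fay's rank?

Sorted (ascending): 730, 773, 889, 1112, 1112, 1214, 1280, 1414
The 2 values of 1112 occupy positions 4–5 → average rank (4+5)/2 = 4.5.
Fay has value 1112 mm → rank 4.5.

4.5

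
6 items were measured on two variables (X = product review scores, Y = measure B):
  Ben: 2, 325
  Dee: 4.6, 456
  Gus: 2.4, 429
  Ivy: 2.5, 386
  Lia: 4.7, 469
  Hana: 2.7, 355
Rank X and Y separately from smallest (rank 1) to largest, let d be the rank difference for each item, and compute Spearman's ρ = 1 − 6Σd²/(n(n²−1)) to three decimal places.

0.771

Ranks of variable 1: 1, 5, 2, 3, 6, 4
Ranks of variable 2: 1, 5, 4, 3, 6, 2
d = r₁ − r₂: 0, 0, -2, 0, 0, 2
d²: 0, 0, 4, 0, 0, 4; Σd² = 8
ρ = 1 − 6·8/(6·35) = 1 − 48/210 = 0.771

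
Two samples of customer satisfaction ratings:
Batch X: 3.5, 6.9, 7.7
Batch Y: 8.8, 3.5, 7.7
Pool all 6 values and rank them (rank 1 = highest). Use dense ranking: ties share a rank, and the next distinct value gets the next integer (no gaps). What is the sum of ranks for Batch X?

9

Sorted (descending): 8.8, 7.7, 7.7, 6.9, 3.5, 3.5
The 2 values of 7.7 share dense rank 2.
The 2 values of 3.5 share dense rank 4.
Remaining distinct values take the next consecutive integers.
Batch X values → pooled ranks: 3.5→4, 6.9→3, 7.7→2
Rank sum = 4 + 3 + 2 = 9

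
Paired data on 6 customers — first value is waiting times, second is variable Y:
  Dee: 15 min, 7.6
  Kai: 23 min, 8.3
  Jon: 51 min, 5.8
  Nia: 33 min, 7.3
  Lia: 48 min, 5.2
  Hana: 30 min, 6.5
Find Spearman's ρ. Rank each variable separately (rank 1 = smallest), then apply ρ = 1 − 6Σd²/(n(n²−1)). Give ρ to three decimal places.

Ranks of variable 1: 1, 2, 6, 4, 5, 3
Ranks of variable 2: 5, 6, 2, 4, 1, 3
d = r₁ − r₂: -4, -4, 4, 0, 4, 0
d²: 16, 16, 16, 0, 16, 0; Σd² = 64
ρ = 1 − 6·64/(6·35) = 1 − 384/210 = -0.829

-0.829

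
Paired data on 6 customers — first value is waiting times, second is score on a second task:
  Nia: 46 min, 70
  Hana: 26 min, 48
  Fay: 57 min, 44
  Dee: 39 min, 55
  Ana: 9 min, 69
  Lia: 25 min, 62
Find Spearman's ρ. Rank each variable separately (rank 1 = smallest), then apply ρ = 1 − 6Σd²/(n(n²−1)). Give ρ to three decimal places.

Ranks of variable 1: 5, 3, 6, 4, 1, 2
Ranks of variable 2: 6, 2, 1, 3, 5, 4
d = r₁ − r₂: -1, 1, 5, 1, -4, -2
d²: 1, 1, 25, 1, 16, 4; Σd² = 48
ρ = 1 − 6·48/(6·35) = 1 − 288/210 = -0.371

-0.371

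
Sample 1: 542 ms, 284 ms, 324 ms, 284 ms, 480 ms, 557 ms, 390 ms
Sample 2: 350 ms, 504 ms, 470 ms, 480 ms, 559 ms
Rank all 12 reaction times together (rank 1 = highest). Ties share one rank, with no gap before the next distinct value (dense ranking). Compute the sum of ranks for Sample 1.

46

Sorted (descending): 559, 557, 542, 504, 480, 480, 470, 390, 350, 324, 284, 284
The 2 values of 480 share dense rank 5.
The 2 values of 284 share dense rank 10.
Remaining distinct values take the next consecutive integers.
Sample 1 values → pooled ranks: 542→3, 284→10, 324→9, 284→10, 480→5, 557→2, 390→7
Rank sum = 3 + 10 + 9 + 10 + 5 + 2 + 7 = 46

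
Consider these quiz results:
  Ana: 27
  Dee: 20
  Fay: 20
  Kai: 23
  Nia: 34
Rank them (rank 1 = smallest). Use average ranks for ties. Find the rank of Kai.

Sorted (ascending): 20, 20, 23, 27, 34
The 2 values of 20 occupy positions 1–2 → average rank (1+2)/2 = 1.5.
Kai has value 23 → rank 3.

3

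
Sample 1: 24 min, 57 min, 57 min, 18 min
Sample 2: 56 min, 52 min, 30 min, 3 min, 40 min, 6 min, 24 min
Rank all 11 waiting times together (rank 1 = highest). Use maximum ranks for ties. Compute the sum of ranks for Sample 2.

47

Sorted (descending): 57, 57, 56, 52, 40, 30, 24, 24, 18, 6, 3
The 2 values of 57 occupy positions 1–2 → each gets rank 2.
The 2 values of 24 occupy positions 7–8 → each gets rank 8.
Sample 2 values → pooled ranks: 56→3, 52→4, 30→6, 3→11, 40→5, 6→10, 24→8
Rank sum = 3 + 4 + 6 + 11 + 5 + 10 + 8 = 47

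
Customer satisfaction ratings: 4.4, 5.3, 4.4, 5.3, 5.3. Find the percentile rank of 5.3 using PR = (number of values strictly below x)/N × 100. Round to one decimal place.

40.0

N = 5.
Strictly below 5.3: 2. Equal to 5.3: 3.
PR = 2/5 × 100 = 40.0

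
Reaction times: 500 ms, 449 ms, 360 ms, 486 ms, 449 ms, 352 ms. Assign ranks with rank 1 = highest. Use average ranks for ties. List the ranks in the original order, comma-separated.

Sorted (descending): 500, 486, 449, 449, 360, 352
The 2 values of 449 occupy positions 3–4 → average rank (3+4)/2 = 3.5.

1, 3.5, 5, 2, 3.5, 6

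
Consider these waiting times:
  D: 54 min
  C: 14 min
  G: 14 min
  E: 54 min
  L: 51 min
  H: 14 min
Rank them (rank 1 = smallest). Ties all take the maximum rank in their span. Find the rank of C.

3

Sorted (ascending): 14, 14, 14, 51, 54, 54
The 3 values of 14 occupy positions 1–3 → each gets rank 3.
The 2 values of 54 occupy positions 5–6 → each gets rank 6.
C has value 14 min → rank 3.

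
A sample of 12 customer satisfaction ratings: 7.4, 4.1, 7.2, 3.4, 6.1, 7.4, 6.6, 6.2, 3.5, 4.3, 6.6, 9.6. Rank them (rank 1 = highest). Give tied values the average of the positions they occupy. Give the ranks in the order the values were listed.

2.5, 10, 4, 12, 8, 2.5, 5.5, 7, 11, 9, 5.5, 1

Sorted (descending): 9.6, 7.4, 7.4, 7.2, 6.6, 6.6, 6.2, 6.1, 4.3, 4.1, 3.5, 3.4
The 2 values of 7.4 occupy positions 2–3 → average rank (2+3)/2 = 2.5.
The 2 values of 6.6 occupy positions 5–6 → average rank (5+6)/2 = 5.5.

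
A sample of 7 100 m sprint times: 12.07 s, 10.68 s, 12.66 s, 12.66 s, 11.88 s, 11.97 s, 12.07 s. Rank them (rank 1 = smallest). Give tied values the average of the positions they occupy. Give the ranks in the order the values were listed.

4.5, 1, 6.5, 6.5, 2, 3, 4.5

Sorted (ascending): 10.68, 11.88, 11.97, 12.07, 12.07, 12.66, 12.66
The 2 values of 12.07 occupy positions 4–5 → average rank (4+5)/2 = 4.5.
The 2 values of 12.66 occupy positions 6–7 → average rank (6+7)/2 = 6.5.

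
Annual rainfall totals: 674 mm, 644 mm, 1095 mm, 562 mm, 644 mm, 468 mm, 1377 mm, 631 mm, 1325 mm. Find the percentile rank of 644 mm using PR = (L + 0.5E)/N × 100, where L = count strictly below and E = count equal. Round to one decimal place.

44.4

N = 9.
Strictly below 644: 3. Equal to 644: 2.
PR = (3 + 0.5·2)/9 × 100 = 44.4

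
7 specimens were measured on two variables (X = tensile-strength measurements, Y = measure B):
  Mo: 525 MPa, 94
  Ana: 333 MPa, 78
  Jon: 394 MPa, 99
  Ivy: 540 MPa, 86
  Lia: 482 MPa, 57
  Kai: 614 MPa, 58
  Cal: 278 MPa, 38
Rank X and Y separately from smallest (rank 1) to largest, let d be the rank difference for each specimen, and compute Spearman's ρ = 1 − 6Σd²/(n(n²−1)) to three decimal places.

0.250

Ranks of variable 1: 5, 2, 3, 6, 4, 7, 1
Ranks of variable 2: 6, 4, 7, 5, 2, 3, 1
d = r₁ − r₂: -1, -2, -4, 1, 2, 4, 0
d²: 1, 4, 16, 1, 4, 16, 0; Σd² = 42
ρ = 1 − 6·42/(7·48) = 1 − 252/336 = 0.250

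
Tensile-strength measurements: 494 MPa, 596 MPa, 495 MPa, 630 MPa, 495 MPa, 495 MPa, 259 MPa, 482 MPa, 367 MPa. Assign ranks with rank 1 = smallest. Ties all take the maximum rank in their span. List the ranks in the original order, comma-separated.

4, 8, 7, 9, 7, 7, 1, 3, 2

Sorted (ascending): 259, 367, 482, 494, 495, 495, 495, 596, 630
The 3 values of 495 occupy positions 5–7 → each gets rank 7.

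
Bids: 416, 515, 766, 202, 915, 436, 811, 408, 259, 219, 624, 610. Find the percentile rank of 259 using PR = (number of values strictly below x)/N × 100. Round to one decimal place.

16.7

N = 12.
Strictly below 259: 2. Equal to 259: 1.
PR = 2/12 × 100 = 16.7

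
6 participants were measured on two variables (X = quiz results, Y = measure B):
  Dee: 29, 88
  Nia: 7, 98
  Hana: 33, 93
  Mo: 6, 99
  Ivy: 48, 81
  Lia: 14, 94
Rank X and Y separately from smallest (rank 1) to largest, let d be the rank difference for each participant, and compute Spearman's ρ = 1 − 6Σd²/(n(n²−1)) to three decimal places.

Ranks of variable 1: 4, 2, 5, 1, 6, 3
Ranks of variable 2: 2, 5, 3, 6, 1, 4
d = r₁ − r₂: 2, -3, 2, -5, 5, -1
d²: 4, 9, 4, 25, 25, 1; Σd² = 68
ρ = 1 − 6·68/(6·35) = 1 − 408/210 = -0.943

-0.943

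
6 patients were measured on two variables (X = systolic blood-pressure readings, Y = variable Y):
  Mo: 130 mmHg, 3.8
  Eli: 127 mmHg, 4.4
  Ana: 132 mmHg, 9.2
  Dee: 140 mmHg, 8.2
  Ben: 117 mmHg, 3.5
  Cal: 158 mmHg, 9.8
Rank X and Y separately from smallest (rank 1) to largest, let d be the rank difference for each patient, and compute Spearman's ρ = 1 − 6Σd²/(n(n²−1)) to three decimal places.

Ranks of variable 1: 3, 2, 4, 5, 1, 6
Ranks of variable 2: 2, 3, 5, 4, 1, 6
d = r₁ − r₂: 1, -1, -1, 1, 0, 0
d²: 1, 1, 1, 1, 0, 0; Σd² = 4
ρ = 1 − 6·4/(6·35) = 1 − 24/210 = 0.886

0.886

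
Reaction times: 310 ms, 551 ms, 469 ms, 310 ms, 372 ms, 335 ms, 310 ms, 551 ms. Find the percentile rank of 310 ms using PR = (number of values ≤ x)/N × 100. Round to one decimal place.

37.5

N = 8.
Strictly below 310: 0. Equal to 310: 3.
PR = 3/8 × 100 = 37.5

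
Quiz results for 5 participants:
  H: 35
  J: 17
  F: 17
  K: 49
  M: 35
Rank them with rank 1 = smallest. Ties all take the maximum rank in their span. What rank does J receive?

Sorted (ascending): 17, 17, 35, 35, 49
The 2 values of 17 occupy positions 1–2 → each gets rank 2.
The 2 values of 35 occupy positions 3–4 → each gets rank 4.
J has value 17 → rank 2.

2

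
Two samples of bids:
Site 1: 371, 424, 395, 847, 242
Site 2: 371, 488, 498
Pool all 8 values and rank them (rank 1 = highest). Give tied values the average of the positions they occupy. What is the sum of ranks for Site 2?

11.5

Sorted (descending): 847, 498, 488, 424, 395, 371, 371, 242
The 2 values of 371 occupy positions 6–7 → average rank (6+7)/2 = 6.5.
Site 2 values → pooled ranks: 371→6.5, 488→3, 498→2
Rank sum = 6.5 + 3 + 2 = 11.5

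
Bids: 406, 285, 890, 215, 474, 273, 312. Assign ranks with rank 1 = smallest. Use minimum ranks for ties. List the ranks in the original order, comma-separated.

Sorted (ascending): 215, 273, 285, 312, 406, 474, 890
No ties — each value takes its position as its rank.

5, 3, 7, 1, 6, 2, 4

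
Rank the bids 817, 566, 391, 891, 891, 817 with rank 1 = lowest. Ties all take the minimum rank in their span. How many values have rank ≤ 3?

4

Sorted (ascending): 391, 566, 817, 817, 891, 891
The 2 values of 817 occupy positions 3–4 → each gets rank 3.
The 2 values of 891 occupy positions 5–6 → each gets rank 5.
Ranks ≤ 3: {1, 2, 3, 3} → 4 values.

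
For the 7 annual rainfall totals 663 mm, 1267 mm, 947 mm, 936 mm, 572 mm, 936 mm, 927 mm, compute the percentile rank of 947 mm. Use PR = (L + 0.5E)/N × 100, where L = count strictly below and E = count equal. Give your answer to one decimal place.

N = 7.
Strictly below 947: 5. Equal to 947: 1.
PR = (5 + 0.5·1)/7 × 100 = 78.6

78.6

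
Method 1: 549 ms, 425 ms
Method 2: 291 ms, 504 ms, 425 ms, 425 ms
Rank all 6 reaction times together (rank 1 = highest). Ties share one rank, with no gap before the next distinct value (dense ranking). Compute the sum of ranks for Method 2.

Sorted (descending): 549, 504, 425, 425, 425, 291
The 3 values of 425 share dense rank 3.
Remaining distinct values take the next consecutive integers.
Method 2 values → pooled ranks: 291→4, 504→2, 425→3, 425→3
Rank sum = 4 + 2 + 3 + 3 = 12

12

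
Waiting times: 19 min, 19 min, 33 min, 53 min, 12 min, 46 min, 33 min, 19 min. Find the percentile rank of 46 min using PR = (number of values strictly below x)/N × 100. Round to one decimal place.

75.0

N = 8.
Strictly below 46: 6. Equal to 46: 1.
PR = 6/8 × 100 = 75.0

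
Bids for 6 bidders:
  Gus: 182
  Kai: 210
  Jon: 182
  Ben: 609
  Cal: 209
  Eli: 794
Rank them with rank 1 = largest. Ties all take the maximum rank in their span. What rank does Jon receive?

Sorted (descending): 794, 609, 210, 209, 182, 182
The 2 values of 182 occupy positions 5–6 → each gets rank 6.
Jon has value 182 → rank 6.

6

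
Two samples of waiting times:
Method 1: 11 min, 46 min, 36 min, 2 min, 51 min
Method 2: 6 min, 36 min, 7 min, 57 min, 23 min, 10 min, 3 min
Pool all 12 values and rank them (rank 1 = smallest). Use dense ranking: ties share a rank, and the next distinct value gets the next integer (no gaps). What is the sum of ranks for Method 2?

40

Sorted (ascending): 2, 3, 6, 7, 10, 11, 23, 36, 36, 46, 51, 57
The 2 values of 36 share dense rank 8.
Remaining distinct values take the next consecutive integers.
Method 2 values → pooled ranks: 6→3, 36→8, 7→4, 57→11, 23→7, 10→5, 3→2
Rank sum = 3 + 8 + 4 + 11 + 7 + 5 + 2 = 40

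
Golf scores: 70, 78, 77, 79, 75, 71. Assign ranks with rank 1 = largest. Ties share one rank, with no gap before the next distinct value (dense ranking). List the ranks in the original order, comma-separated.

6, 2, 3, 1, 4, 5

Sorted (descending): 79, 78, 77, 75, 71, 70
No ties — each value takes its position as its rank.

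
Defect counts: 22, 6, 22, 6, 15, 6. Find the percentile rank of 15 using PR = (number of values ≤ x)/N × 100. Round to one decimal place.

66.7

N = 6.
Strictly below 15: 3. Equal to 15: 1.
PR = 4/6 × 100 = 66.7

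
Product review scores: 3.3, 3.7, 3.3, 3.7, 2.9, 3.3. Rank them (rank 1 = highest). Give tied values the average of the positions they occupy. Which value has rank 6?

2.9

Sorted (descending): 3.7, 3.7, 3.3, 3.3, 3.3, 2.9
The 2 values of 3.7 occupy positions 1–2 → average rank (1+2)/2 = 1.5.
The 3 values of 3.3 occupy positions 3–5 → average rank 4.
Rank 6 → value 2.9.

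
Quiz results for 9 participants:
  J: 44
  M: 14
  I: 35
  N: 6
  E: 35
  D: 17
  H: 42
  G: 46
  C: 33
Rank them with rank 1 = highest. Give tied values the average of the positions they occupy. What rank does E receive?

4.5

Sorted (descending): 46, 44, 42, 35, 35, 33, 17, 14, 6
The 2 values of 35 occupy positions 4–5 → average rank (4+5)/2 = 4.5.
E has value 35 → rank 4.5.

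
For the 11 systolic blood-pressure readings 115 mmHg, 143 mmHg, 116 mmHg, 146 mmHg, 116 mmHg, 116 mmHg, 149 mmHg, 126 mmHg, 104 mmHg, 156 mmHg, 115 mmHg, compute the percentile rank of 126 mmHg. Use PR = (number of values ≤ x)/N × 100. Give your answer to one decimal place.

63.6

N = 11.
Strictly below 126: 6. Equal to 126: 1.
PR = 7/11 × 100 = 63.6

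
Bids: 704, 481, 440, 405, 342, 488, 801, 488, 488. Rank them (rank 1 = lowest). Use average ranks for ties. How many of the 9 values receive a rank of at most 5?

Sorted (ascending): 342, 405, 440, 481, 488, 488, 488, 704, 801
The 3 values of 488 occupy positions 5–7 → average rank 6.
Ranks ≤ 5: {1, 2, 3, 4} → 4 values.

4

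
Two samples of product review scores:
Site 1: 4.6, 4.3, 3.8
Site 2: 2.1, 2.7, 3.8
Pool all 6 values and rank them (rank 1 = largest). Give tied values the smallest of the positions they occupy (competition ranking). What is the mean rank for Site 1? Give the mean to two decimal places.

Sorted (descending): 4.6, 4.3, 3.8, 3.8, 2.7, 2.1
The 2 values of 3.8 occupy positions 3–4 → each gets rank 3.
Site 1 values → pooled ranks: 4.6→1, 4.3→2, 3.8→3
Mean rank = (1 + 2 + 3) / 3 = 2.00

2.00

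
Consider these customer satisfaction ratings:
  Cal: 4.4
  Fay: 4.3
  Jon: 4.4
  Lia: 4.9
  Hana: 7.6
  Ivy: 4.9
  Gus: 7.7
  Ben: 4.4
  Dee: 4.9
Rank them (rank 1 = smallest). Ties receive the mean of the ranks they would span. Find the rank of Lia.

Sorted (ascending): 4.3, 4.4, 4.4, 4.4, 4.9, 4.9, 4.9, 7.6, 7.7
The 3 values of 4.4 occupy positions 2–4 → average rank 3.
The 3 values of 4.9 occupy positions 5–7 → average rank 6.
Lia has value 4.9 → rank 6.

6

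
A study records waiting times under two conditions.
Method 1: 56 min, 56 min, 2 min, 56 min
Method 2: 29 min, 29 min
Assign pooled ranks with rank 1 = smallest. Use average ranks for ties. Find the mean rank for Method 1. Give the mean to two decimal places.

4.00

Sorted (ascending): 2, 29, 29, 56, 56, 56
The 2 values of 29 occupy positions 2–3 → average rank (2+3)/2 = 2.5.
The 3 values of 56 occupy positions 4–6 → average rank 5.
Method 1 values → pooled ranks: 56→5, 56→5, 2→1, 56→5
Mean rank = (5 + 5 + 1 + 5) / 4 = 4.00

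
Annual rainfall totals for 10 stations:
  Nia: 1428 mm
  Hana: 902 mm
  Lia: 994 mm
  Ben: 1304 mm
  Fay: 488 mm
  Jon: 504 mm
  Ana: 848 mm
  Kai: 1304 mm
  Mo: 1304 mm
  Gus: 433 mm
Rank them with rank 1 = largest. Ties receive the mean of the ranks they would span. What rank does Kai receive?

Sorted (descending): 1428, 1304, 1304, 1304, 994, 902, 848, 504, 488, 433
The 3 values of 1304 occupy positions 2–4 → average rank 3.
Kai has value 1304 mm → rank 3.

3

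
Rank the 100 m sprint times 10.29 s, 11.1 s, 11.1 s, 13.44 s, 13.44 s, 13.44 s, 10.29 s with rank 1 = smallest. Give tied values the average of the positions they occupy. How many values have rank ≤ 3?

2

Sorted (ascending): 10.29, 10.29, 11.1, 11.1, 13.44, 13.44, 13.44
The 2 values of 10.29 occupy positions 1–2 → average rank (1+2)/2 = 1.5.
The 2 values of 11.1 occupy positions 3–4 → average rank (3+4)/2 = 3.5.
The 3 values of 13.44 occupy positions 5–7 → average rank 6.
Ranks ≤ 3: {1.5, 1.5} → 2 values.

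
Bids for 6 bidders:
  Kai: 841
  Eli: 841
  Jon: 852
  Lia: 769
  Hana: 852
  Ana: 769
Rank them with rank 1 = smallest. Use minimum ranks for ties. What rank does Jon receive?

5

Sorted (ascending): 769, 769, 841, 841, 852, 852
The 2 values of 769 occupy positions 1–2 → each gets rank 1.
The 2 values of 841 occupy positions 3–4 → each gets rank 3.
The 2 values of 852 occupy positions 5–6 → each gets rank 5.
Jon has value 852 → rank 5.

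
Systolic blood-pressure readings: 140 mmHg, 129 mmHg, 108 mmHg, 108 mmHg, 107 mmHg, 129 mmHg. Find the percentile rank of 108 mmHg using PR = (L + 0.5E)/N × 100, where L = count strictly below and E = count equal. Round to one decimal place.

N = 6.
Strictly below 108: 1. Equal to 108: 2.
PR = (1 + 0.5·2)/6 × 100 = 33.3

33.3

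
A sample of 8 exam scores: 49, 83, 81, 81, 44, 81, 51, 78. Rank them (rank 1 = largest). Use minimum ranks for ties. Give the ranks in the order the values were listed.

Sorted (descending): 83, 81, 81, 81, 78, 51, 49, 44
The 3 values of 81 occupy positions 2–4 → each gets rank 2.

7, 1, 2, 2, 8, 2, 6, 5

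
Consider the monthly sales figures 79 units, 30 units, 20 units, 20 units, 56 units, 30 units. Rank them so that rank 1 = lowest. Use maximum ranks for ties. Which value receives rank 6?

Sorted (ascending): 20, 20, 30, 30, 56, 79
The 2 values of 20 occupy positions 1–2 → each gets rank 2.
The 2 values of 30 occupy positions 3–4 → each gets rank 4.
Rank 6 → value 79.

79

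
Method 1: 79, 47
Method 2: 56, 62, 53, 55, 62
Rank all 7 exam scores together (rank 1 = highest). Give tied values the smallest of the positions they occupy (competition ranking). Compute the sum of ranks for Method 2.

Sorted (descending): 79, 62, 62, 56, 55, 53, 47
The 2 values of 62 occupy positions 2–3 → each gets rank 2.
Method 2 values → pooled ranks: 56→4, 62→2, 53→6, 55→5, 62→2
Rank sum = 4 + 2 + 6 + 5 + 2 = 19

19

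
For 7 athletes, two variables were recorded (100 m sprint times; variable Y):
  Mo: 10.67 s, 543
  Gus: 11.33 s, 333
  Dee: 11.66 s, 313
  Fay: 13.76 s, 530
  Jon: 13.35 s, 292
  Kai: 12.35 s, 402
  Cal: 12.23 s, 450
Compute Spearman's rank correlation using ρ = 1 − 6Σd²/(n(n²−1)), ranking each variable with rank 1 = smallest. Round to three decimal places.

Ranks of variable 1: 1, 2, 3, 7, 6, 5, 4
Ranks of variable 2: 7, 3, 2, 6, 1, 4, 5
d = r₁ − r₂: -6, -1, 1, 1, 5, 1, -1
d²: 36, 1, 1, 1, 25, 1, 1; Σd² = 66
ρ = 1 − 6·66/(7·48) = 1 − 396/336 = -0.179

-0.179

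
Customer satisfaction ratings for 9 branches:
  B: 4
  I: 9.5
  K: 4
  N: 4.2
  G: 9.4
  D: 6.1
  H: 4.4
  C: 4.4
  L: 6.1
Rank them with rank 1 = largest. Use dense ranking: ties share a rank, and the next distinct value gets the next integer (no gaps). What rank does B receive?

6

Sorted (descending): 9.5, 9.4, 6.1, 6.1, 4.4, 4.4, 4.2, 4, 4
The 2 values of 6.1 share dense rank 3.
The 2 values of 4.4 share dense rank 4.
The 2 values of 4 share dense rank 6.
Remaining distinct values take the next consecutive integers.
B has value 4 → rank 6.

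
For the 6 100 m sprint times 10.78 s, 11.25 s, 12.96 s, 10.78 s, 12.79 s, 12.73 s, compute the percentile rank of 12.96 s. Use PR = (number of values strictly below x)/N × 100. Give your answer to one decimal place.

N = 6.
Strictly below 12.96: 5. Equal to 12.96: 1.
PR = 5/6 × 100 = 83.3

83.3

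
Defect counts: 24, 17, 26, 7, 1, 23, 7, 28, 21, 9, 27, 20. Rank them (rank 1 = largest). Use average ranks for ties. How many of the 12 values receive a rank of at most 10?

Sorted (descending): 28, 27, 26, 24, 23, 21, 20, 17, 9, 7, 7, 1
The 2 values of 7 occupy positions 10–11 → average rank (10+11)/2 = 10.5.
Ranks ≤ 10: {1, 2, 3, 4, 5, 6, 7, 8, 9} → 9 values.

9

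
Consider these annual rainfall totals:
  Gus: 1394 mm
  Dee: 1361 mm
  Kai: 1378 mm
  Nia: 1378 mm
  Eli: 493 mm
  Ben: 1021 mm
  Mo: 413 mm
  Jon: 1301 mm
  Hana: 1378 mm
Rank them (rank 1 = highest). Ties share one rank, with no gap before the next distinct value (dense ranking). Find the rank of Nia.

2

Sorted (descending): 1394, 1378, 1378, 1378, 1361, 1301, 1021, 493, 413
The 3 values of 1378 share dense rank 2.
Remaining distinct values take the next consecutive integers.
Nia has value 1378 mm → rank 2.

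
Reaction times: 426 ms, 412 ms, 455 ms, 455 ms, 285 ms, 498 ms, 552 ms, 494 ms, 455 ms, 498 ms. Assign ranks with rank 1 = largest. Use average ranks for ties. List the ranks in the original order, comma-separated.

8, 9, 6, 6, 10, 2.5, 1, 4, 6, 2.5

Sorted (descending): 552, 498, 498, 494, 455, 455, 455, 426, 412, 285
The 2 values of 498 occupy positions 2–3 → average rank (2+3)/2 = 2.5.
The 3 values of 455 occupy positions 5–7 → average rank 6.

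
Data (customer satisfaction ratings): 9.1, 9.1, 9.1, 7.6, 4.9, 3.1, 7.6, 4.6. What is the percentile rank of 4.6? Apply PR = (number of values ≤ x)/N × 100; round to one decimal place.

N = 8.
Strictly below 4.6: 1. Equal to 4.6: 1.
PR = 2/8 × 100 = 25.0

25.0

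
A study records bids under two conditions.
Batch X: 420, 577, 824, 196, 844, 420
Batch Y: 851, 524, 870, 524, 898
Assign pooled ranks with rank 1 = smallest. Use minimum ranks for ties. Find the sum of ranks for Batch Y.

38

Sorted (ascending): 196, 420, 420, 524, 524, 577, 824, 844, 851, 870, 898
The 2 values of 420 occupy positions 2–3 → each gets rank 2.
The 2 values of 524 occupy positions 4–5 → each gets rank 4.
Batch Y values → pooled ranks: 851→9, 524→4, 870→10, 524→4, 898→11
Rank sum = 9 + 4 + 10 + 4 + 11 = 38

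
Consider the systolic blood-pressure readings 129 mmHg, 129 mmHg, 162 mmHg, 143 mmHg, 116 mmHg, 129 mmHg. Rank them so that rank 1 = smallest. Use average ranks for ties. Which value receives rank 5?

143

Sorted (ascending): 116, 129, 129, 129, 143, 162
The 3 values of 129 occupy positions 2–4 → average rank 3.
Rank 5 → value 143.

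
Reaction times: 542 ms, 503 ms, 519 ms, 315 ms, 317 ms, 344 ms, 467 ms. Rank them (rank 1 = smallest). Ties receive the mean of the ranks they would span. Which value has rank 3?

Sorted (ascending): 315, 317, 344, 467, 503, 519, 542
No ties — each value takes its position as its rank.
Rank 3 → value 344.

344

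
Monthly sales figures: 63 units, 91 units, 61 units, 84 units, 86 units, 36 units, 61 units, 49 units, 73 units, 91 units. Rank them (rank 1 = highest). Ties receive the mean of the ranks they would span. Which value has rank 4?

84

Sorted (descending): 91, 91, 86, 84, 73, 63, 61, 61, 49, 36
The 2 values of 91 occupy positions 1–2 → average rank (1+2)/2 = 1.5.
The 2 values of 61 occupy positions 7–8 → average rank (7+8)/2 = 7.5.
Rank 4 → value 84.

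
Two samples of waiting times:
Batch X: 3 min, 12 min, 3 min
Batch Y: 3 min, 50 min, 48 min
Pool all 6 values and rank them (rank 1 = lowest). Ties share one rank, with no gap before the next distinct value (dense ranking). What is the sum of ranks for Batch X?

4

Sorted (ascending): 3, 3, 3, 12, 48, 50
The 3 values of 3 share dense rank 1.
Remaining distinct values take the next consecutive integers.
Batch X values → pooled ranks: 3→1, 12→2, 3→1
Rank sum = 1 + 2 + 1 = 4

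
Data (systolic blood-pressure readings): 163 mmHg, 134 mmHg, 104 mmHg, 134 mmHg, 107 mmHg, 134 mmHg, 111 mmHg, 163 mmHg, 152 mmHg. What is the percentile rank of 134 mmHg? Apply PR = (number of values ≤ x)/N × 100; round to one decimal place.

66.7

N = 9.
Strictly below 134: 3. Equal to 134: 3.
PR = 6/9 × 100 = 66.7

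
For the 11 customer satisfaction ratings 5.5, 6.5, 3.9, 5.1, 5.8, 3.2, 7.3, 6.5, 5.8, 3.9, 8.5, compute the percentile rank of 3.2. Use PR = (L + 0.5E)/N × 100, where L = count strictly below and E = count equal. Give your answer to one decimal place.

4.5

N = 11.
Strictly below 3.2: 0. Equal to 3.2: 1.
PR = (0 + 0.5·1)/11 × 100 = 4.5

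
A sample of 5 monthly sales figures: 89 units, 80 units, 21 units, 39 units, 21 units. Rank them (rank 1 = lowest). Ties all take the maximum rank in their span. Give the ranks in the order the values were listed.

5, 4, 2, 3, 2

Sorted (ascending): 21, 21, 39, 80, 89
The 2 values of 21 occupy positions 1–2 → each gets rank 2.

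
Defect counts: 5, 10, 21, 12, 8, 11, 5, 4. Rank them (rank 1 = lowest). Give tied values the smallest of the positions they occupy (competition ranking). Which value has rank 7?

12

Sorted (ascending): 4, 5, 5, 8, 10, 11, 12, 21
The 2 values of 5 occupy positions 2–3 → each gets rank 2.
Rank 7 → value 12.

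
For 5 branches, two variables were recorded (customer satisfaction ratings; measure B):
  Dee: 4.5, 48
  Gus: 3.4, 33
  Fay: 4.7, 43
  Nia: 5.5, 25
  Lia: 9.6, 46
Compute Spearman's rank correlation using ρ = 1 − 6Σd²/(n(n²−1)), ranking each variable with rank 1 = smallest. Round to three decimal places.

Ranks of variable 1: 2, 1, 3, 4, 5
Ranks of variable 2: 5, 2, 3, 1, 4
d = r₁ − r₂: -3, -1, 0, 3, 1
d²: 9, 1, 0, 9, 1; Σd² = 20
ρ = 1 − 6·20/(5·24) = 1 − 120/120 = 0.000

0.000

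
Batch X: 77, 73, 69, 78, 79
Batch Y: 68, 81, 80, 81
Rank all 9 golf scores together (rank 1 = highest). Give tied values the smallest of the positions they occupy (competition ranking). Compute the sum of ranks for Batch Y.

Sorted (descending): 81, 81, 80, 79, 78, 77, 73, 69, 68
The 2 values of 81 occupy positions 1–2 → each gets rank 1.
Batch Y values → pooled ranks: 68→9, 81→1, 80→3, 81→1
Rank sum = 9 + 1 + 3 + 1 = 14

14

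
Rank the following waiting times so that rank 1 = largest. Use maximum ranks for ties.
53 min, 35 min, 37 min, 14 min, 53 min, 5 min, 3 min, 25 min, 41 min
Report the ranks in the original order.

Sorted (descending): 53, 53, 41, 37, 35, 25, 14, 5, 3
The 2 values of 53 occupy positions 1–2 → each gets rank 2.

2, 5, 4, 7, 2, 8, 9, 6, 3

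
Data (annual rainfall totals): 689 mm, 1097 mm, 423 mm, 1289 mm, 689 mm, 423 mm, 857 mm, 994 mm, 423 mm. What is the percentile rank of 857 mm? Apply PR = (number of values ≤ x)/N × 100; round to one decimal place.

66.7

N = 9.
Strictly below 857: 5. Equal to 857: 1.
PR = 6/9 × 100 = 66.7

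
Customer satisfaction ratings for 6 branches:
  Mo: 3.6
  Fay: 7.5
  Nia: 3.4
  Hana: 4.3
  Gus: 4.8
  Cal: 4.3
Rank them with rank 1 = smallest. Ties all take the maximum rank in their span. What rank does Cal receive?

4

Sorted (ascending): 3.4, 3.6, 4.3, 4.3, 4.8, 7.5
The 2 values of 4.3 occupy positions 3–4 → each gets rank 4.
Cal has value 4.3 → rank 4.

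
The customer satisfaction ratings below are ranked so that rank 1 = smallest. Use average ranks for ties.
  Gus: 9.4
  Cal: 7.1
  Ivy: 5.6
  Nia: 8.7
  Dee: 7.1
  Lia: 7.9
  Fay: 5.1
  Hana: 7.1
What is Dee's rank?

4

Sorted (ascending): 5.1, 5.6, 7.1, 7.1, 7.1, 7.9, 8.7, 9.4
The 3 values of 7.1 occupy positions 3–5 → average rank 4.
Dee has value 7.1 → rank 4.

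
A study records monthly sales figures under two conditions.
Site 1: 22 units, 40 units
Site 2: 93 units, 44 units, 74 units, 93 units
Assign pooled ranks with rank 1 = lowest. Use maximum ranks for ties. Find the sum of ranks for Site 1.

3

Sorted (ascending): 22, 40, 44, 74, 93, 93
The 2 values of 93 occupy positions 5–6 → each gets rank 6.
Site 1 values → pooled ranks: 22→1, 40→2
Rank sum = 1 + 2 = 3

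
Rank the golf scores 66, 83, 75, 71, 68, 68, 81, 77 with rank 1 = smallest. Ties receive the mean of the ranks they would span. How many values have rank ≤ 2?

Sorted (ascending): 66, 68, 68, 71, 75, 77, 81, 83
The 2 values of 68 occupy positions 2–3 → average rank (2+3)/2 = 2.5.
Ranks ≤ 2: {1} → 1 value.

1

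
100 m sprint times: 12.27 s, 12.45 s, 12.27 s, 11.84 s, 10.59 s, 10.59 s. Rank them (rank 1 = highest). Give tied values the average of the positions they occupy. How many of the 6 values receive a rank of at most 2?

Sorted (descending): 12.45, 12.27, 12.27, 11.84, 10.59, 10.59
The 2 values of 12.27 occupy positions 2–3 → average rank (2+3)/2 = 2.5.
The 2 values of 10.59 occupy positions 5–6 → average rank (5+6)/2 = 5.5.
Ranks ≤ 2: {1} → 1 value.

1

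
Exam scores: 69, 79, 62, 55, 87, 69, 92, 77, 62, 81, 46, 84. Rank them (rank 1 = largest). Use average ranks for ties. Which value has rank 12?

Sorted (descending): 92, 87, 84, 81, 79, 77, 69, 69, 62, 62, 55, 46
The 2 values of 69 occupy positions 7–8 → average rank (7+8)/2 = 7.5.
The 2 values of 62 occupy positions 9–10 → average rank (9+10)/2 = 9.5.
Rank 12 → value 46.

46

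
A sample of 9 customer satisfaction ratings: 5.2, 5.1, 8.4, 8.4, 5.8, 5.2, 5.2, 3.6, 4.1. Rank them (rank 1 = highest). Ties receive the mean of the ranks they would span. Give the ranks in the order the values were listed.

Sorted (descending): 8.4, 8.4, 5.8, 5.2, 5.2, 5.2, 5.1, 4.1, 3.6
The 2 values of 8.4 occupy positions 1–2 → average rank (1+2)/2 = 1.5.
The 3 values of 5.2 occupy positions 4–6 → average rank 5.

5, 7, 1.5, 1.5, 3, 5, 5, 9, 8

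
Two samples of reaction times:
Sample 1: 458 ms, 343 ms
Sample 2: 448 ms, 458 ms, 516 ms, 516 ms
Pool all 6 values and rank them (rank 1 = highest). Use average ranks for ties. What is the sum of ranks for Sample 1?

Sorted (descending): 516, 516, 458, 458, 448, 343
The 2 values of 516 occupy positions 1–2 → average rank (1+2)/2 = 1.5.
The 2 values of 458 occupy positions 3–4 → average rank (3+4)/2 = 3.5.
Sample 1 values → pooled ranks: 458→3.5, 343→6
Rank sum = 3.5 + 6 = 9.5

9.5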